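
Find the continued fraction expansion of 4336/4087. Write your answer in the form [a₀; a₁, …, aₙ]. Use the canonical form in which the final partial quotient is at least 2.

4336 ÷ 4087 → quotient 1, remainder 249
4087 ÷ 249 → quotient 16, remainder 103
249 ÷ 103 → quotient 2, remainder 43
103 ÷ 43 → quotient 2, remainder 17
43 ÷ 17 → quotient 2, remainder 9
17 ÷ 9 → quotient 1, remainder 8
9 ÷ 8 → quotient 1, remainder 1
8 ÷ 1 → quotient 8, remainder 0

[1; 16, 2, 2, 2, 1, 1, 8]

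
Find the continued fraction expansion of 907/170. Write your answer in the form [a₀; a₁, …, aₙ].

[5; 2, 1, 56]

Run the Euclidean algorithm, recording each quotient:
907 ÷ 170 → quotient 5, remainder 57
170 ÷ 57 → quotient 2, remainder 56
57 ÷ 56 → quotient 1, remainder 1
56 ÷ 1 → quotient 56, remainder 0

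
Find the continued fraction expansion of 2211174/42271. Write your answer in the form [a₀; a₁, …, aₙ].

[52; 3, 4, 3, 12, 2, 3, 11]

Run the Euclidean algorithm, recording each quotient:
2211174 = 52·42271 + 13082, so a_0 = 52
42271 = 3·13082 + 3025, so a_1 = 3
13082 = 4·3025 + 982, so a_2 = 4
3025 = 3·982 + 79, so a_3 = 3
982 = 12·79 + 34, so a_4 = 12
79 = 2·34 + 11, so a_5 = 2
34 = 3·11 + 1, so a_6 = 3
11 = 11·1 + 0, so a_7 = 11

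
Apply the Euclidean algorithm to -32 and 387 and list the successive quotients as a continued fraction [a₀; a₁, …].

[-1; 1, 11, 10, 1, 2]

-32 ÷ 387 → quotient -1, remainder 355
387 ÷ 355 → quotient 1, remainder 32
355 ÷ 32 → quotient 11, remainder 3
32 ÷ 3 → quotient 10, remainder 2
3 ÷ 2 → quotient 1, remainder 1
2 ÷ 1 → quotient 2, remainder 0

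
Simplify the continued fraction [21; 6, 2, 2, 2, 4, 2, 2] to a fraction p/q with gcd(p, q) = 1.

Collapse the nested fraction from the inside out:
Start with 2.
2 + 1/(2/1) = 2 + 1/2 = 5/2
4 + 1/(5/2) = 4 + 2/5 = 22/5
2 + 1/(22/5) = 2 + 5/22 = 49/22
2 + 1/(49/22) = 2 + 22/49 = 120/49
2 + 1/(120/49) = 2 + 49/120 = 289/120
6 + 1/(289/120) = 6 + 120/289 = 1854/289
21 + 1/(1854/289) = 21 + 289/1854 = 39223/1854

39223/1854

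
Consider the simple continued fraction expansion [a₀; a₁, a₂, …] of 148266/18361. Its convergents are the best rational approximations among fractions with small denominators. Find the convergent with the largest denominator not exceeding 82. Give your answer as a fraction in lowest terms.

323/40

a_0 = 8: 8/1  (≤ bound)
a_1 = 13: 105/13  (≤ bound)
a_2 = 3: 323/40  (≤ bound)
a_3 = 12: 3981/493  (> 82, stop)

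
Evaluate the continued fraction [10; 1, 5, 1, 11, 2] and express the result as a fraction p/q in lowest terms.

1878/173

Build up convergents one term at a time:
a_0 = 10: 10/1
a_1 = 1: 11/1
a_2 = 5: 65/6
a_3 = 1: 76/7
a_4 = 11: 901/83
a_5 = 2: 1878/173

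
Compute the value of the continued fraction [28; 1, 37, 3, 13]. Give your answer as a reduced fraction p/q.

44417/1533

Start with 13.
3 + 1/(13/1) = 3 + 1/13 = 40/13
37 + 1/(40/13) = 37 + 13/40 = 1493/40
1 + 1/(1493/40) = 1 + 40/1493 = 1533/1493
28 + 1/(1533/1493) = 28 + 1493/1533 = 44417/1533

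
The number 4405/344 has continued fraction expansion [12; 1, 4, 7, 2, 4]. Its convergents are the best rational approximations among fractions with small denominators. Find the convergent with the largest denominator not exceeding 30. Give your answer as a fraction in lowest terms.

64/5

List convergents until the denominator exceeds the bound:
a_0 = 12: 12/1  (≤ bound)
a_1 = 1: 13/1  (≤ bound)
a_2 = 4: 64/5  (≤ bound)
a_3 = 7: 461/36  (> 30, stop)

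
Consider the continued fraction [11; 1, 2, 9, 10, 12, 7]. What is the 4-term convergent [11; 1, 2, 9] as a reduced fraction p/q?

Start with 9.
2 + 1/(9/1) = 2 + 1/9 = 19/9
1 + 1/(19/9) = 1 + 9/19 = 28/19
11 + 1/(28/19) = 11 + 19/28 = 327/28

327/28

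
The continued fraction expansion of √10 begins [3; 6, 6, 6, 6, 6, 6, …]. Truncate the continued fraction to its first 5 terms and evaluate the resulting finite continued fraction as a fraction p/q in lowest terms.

4443/1405

Start with 6.
6 + 1/(6/1) = 6 + 1/6 = 37/6
6 + 1/(37/6) = 6 + 6/37 = 228/37
6 + 1/(228/37) = 6 + 37/228 = 1405/228
3 + 1/(1405/228) = 3 + 228/1405 = 4443/1405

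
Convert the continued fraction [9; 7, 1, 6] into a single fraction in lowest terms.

502/55

Starting at the tail and folding back:
Start with 6.
1 + 1/(6/1) = 1 + 1/6 = 7/6
7 + 1/(7/6) = 7 + 6/7 = 55/7
9 + 1/(55/7) = 9 + 7/55 = 502/55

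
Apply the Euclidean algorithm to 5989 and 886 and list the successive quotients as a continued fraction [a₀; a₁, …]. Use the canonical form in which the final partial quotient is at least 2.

Run the Euclidean algorithm, recording each quotient:
5989 = 6·886 + 673, so a_0 = 6
886 = 1·673 + 213, so a_1 = 1
673 = 3·213 + 34, so a_2 = 3
213 = 6·34 + 9, so a_3 = 6
34 = 3·9 + 7, so a_4 = 3
9 = 1·7 + 2, so a_5 = 1
7 = 3·2 + 1, so a_6 = 3
2 = 2·1 + 0, so a_7 = 2

[6; 1, 3, 6, 3, 1, 3, 2]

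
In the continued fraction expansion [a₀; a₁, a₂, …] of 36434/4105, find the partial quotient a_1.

Run the Euclidean algorithm, recording each quotient:
36434 ÷ 4105 → quotient 8, remainder 3594
4105 ÷ 3594 → quotient 1, remainder 511

1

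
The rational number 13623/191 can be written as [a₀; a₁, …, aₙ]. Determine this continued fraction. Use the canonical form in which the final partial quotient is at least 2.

Apply division with remainder until the remainder is 0:
13623 ÷ 191 → quotient 71, remainder 62
191 ÷ 62 → quotient 3, remainder 5
62 ÷ 5 → quotient 12, remainder 2
5 ÷ 2 → quotient 2, remainder 1
2 ÷ 1 → quotient 2, remainder 0

[71; 3, 12, 2, 2]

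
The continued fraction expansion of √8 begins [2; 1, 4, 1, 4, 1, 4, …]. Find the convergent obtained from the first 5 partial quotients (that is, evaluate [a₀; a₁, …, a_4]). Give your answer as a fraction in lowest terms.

82/29

Compute successive convergents:
a_0 = 2: 2/1
a_1 = 1: 3/1
a_2 = 4: 14/5
a_3 = 1: 17/6
a_4 = 4: 82/29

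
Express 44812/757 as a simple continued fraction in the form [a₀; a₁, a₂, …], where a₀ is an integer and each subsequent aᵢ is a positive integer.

[59; 5, 12, 2, 2, 2]

Apply division with remainder until the remainder is 0:
44812 ÷ 757 → quotient 59, remainder 149
757 ÷ 149 → quotient 5, remainder 12
149 ÷ 12 → quotient 12, remainder 5
12 ÷ 5 → quotient 2, remainder 2
5 ÷ 2 → quotient 2, remainder 1
2 ÷ 1 → quotient 2, remainder 0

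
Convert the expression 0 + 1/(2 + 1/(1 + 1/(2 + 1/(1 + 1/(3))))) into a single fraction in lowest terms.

Compute successive convergents:
a_0 = 0: 0/1
a_1 = 2: 1/2
a_2 = 1: 1/3
a_3 = 2: 3/8
a_4 = 1: 4/11
a_5 = 3: 15/41

15/41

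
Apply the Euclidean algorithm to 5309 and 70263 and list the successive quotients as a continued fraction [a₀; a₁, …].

[0; 13, 4, 3, 1, 5, 54]

Apply division with remainder until the remainder is 0:
⌊5309/70263⌋ = 0, remainder 5309
⌊70263/5309⌋ = 13, remainder 1246
⌊5309/1246⌋ = 4, remainder 325
⌊1246/325⌋ = 3, remainder 271
⌊325/271⌋ = 1, remainder 54
⌊271/54⌋ = 5, remainder 1
⌊54/1⌋ = 54, remainder 0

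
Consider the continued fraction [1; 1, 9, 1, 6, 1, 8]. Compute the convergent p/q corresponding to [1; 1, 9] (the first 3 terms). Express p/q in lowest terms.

19/10

Start with 9.
1 + 1/(9/1) = 1 + 1/9 = 10/9
1 + 1/(10/9) = 1 + 9/10 = 19/10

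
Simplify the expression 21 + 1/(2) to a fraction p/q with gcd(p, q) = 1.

43/2

Start with 2.
21 + 1/(2/1) = 21 + 1/2 = 43/2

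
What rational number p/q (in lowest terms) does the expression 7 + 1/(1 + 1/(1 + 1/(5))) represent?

83/11

Compute successive convergents:
a_0 = 7: 7/1
a_1 = 1: 8/1
a_2 = 1: 15/2
a_3 = 5: 83/11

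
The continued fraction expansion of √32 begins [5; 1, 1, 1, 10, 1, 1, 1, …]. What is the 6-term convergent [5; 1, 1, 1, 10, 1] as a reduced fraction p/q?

Start with 1.
10 + 1/(1/1) = 10 + 1/1 = 11/1
1 + 1/(11/1) = 1 + 1/11 = 12/11
1 + 1/(12/11) = 1 + 11/12 = 23/12
1 + 1/(23/12) = 1 + 12/23 = 35/23
5 + 1/(35/23) = 5 + 23/35 = 198/35

198/35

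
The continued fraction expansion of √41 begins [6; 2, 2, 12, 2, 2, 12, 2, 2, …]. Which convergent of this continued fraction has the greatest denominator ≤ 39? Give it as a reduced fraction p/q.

List convergents until the denominator exceeds the bound:
a_0 = 6: 6/1  (≤ bound)
a_1 = 2: 13/2  (≤ bound)
a_2 = 2: 32/5  (≤ bound)
a_3 = 12: 397/62  (> 39, stop)

32/5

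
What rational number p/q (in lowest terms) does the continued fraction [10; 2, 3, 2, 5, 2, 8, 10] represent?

a_0 = 10: 10/1
a_1 = 2: 21/2
a_2 = 3: 73/7
a_3 = 2: 167/16
a_4 = 5: 908/87
a_5 = 2: 1983/190
a_6 = 8: 16772/1607
a_7 = 10: 169703/16260

169703/16260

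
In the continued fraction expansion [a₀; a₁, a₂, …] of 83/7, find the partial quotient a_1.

1

Run the Euclidean algorithm, recording each quotient:
83 = 11·7 + 6, so a_0 = 11
7 = 1·6 + 1, so a_1 = 1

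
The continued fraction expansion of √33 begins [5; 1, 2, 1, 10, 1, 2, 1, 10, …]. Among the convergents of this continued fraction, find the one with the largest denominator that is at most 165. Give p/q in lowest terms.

a_0 = 5: 5/1  (≤ bound)
a_1 = 1: 6/1  (≤ bound)
a_2 = 2: 17/3  (≤ bound)
a_3 = 1: 23/4  (≤ bound)
a_4 = 10: 247/43  (≤ bound)
a_5 = 1: 270/47  (≤ bound)
a_6 = 2: 787/137  (≤ bound)
a_7 = 1: 1057/184  (> 165, stop)

787/137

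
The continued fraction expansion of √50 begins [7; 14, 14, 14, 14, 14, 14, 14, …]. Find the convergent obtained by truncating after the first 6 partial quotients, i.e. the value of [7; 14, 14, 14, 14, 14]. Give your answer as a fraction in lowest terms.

3880899/548842

a_0 = 7: 7/1
a_1 = 14: 99/14
a_2 = 14: 1393/197
a_3 = 14: 19601/2772
a_4 = 14: 275807/39005
a_5 = 14: 3880899/548842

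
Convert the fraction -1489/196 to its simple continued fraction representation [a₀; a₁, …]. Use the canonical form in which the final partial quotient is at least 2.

Apply division with remainder until the remainder is 0:
-1489 ÷ 196 → quotient -8, remainder 79
196 ÷ 79 → quotient 2, remainder 38
79 ÷ 38 → quotient 2, remainder 3
38 ÷ 3 → quotient 12, remainder 2
3 ÷ 2 → quotient 1, remainder 1
2 ÷ 1 → quotient 2, remainder 0

[-8; 2, 2, 12, 1, 2]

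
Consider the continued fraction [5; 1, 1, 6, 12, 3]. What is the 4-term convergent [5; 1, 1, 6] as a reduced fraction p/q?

72/13

Collapse the nested fraction from the inside out:
Start with 6.
1 + 1/(6/1) = 1 + 1/6 = 7/6
1 + 1/(7/6) = 1 + 6/7 = 13/7
5 + 1/(13/7) = 5 + 7/13 = 72/13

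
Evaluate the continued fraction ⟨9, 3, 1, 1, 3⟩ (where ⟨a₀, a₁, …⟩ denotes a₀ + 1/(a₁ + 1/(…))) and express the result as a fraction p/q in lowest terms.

232/25

a_0 = 9: 9/1
a_1 = 3: 28/3
a_2 = 1: 37/4
a_3 = 1: 65/7
a_4 = 3: 232/25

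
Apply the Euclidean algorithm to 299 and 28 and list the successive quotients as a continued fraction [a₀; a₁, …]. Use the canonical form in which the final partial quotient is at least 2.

Run the Euclidean algorithm, recording each quotient:
299 ÷ 28 → quotient 10, remainder 19
28 ÷ 19 → quotient 1, remainder 9
19 ÷ 9 → quotient 2, remainder 1
9 ÷ 1 → quotient 9, remainder 0

[10; 1, 2, 9]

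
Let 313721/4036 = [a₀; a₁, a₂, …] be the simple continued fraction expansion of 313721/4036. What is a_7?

Run the Euclidean algorithm, recording each quotient:
313721 = 77·4036 + 2949, so a_0 = 77
4036 = 1·2949 + 1087, so a_1 = 1
2949 = 2·1087 + 775, so a_2 = 2
1087 = 1·775 + 312, so a_3 = 1
775 = 2·312 + 151, so a_4 = 2
312 = 2·151 + 10, so a_5 = 2
151 = 15·10 + 1, so a_6 = 15
10 = 10·1 + 0, so a_7 = 10

10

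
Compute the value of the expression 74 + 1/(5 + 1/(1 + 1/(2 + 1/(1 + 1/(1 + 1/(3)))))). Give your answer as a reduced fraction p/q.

10607/143

Collapse the nested fraction from the inside out:
Start with 3.
1 + 1/(3/1) = 1 + 1/3 = 4/3
1 + 1/(4/3) = 1 + 3/4 = 7/4
2 + 1/(7/4) = 2 + 4/7 = 18/7
1 + 1/(18/7) = 1 + 7/18 = 25/18
5 + 1/(25/18) = 5 + 18/25 = 143/25
74 + 1/(143/25) = 74 + 25/143 = 10607/143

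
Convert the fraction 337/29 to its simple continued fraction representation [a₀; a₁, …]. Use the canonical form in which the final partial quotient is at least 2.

[11; 1, 1, 1, 1, 1, 3]

337 ÷ 29 → quotient 11, remainder 18
29 ÷ 18 → quotient 1, remainder 11
18 ÷ 11 → quotient 1, remainder 7
11 ÷ 7 → quotient 1, remainder 4
7 ÷ 4 → quotient 1, remainder 3
4 ÷ 3 → quotient 1, remainder 1
3 ÷ 1 → quotient 3, remainder 0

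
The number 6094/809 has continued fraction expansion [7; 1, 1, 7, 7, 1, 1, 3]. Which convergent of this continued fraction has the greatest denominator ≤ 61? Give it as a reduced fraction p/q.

113/15

List convergents until the denominator exceeds the bound:
a_0 = 7: 7/1  (≤ bound)
a_1 = 1: 8/1  (≤ bound)
a_2 = 1: 15/2  (≤ bound)
a_3 = 7: 113/15  (≤ bound)
a_4 = 7: 806/107  (> 61, stop)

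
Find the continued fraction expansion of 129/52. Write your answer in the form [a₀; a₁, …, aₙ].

[2; 2, 12, 2]

Apply division with remainder until the remainder is 0:
129 ÷ 52 → quotient 2, remainder 25
52 ÷ 25 → quotient 2, remainder 2
25 ÷ 2 → quotient 12, remainder 1
2 ÷ 1 → quotient 2, remainder 0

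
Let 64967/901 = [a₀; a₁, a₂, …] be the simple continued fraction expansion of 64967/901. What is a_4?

3

Apply division with remainder until the remainder is 0:
64967 = 72·901 + 95, so a_0 = 72
901 = 9·95 + 46, so a_1 = 9
95 = 2·46 + 3, so a_2 = 2
46 = 15·3 + 1, so a_3 = 15
3 = 3·1 + 0, so a_4 = 3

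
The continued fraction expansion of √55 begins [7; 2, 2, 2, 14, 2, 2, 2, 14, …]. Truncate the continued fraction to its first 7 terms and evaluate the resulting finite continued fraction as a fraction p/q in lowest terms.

Start with 2.
2 + 1/(2/1) = 2 + 1/2 = 5/2
14 + 1/(5/2) = 14 + 2/5 = 72/5
2 + 1/(72/5) = 2 + 5/72 = 149/72
2 + 1/(149/72) = 2 + 72/149 = 370/149
2 + 1/(370/149) = 2 + 149/370 = 889/370
7 + 1/(889/370) = 7 + 370/889 = 6593/889

6593/889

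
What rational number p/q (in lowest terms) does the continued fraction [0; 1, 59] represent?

59/60

Start with 59.
1 + 1/(59/1) = 1 + 1/59 = 60/59
0 + 1/(60/59) = 0 + 59/60 = 59/60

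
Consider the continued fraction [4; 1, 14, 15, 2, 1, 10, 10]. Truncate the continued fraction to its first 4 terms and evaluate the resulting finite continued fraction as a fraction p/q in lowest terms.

1115/226

Build up convergents one term at a time:
a_0 = 4: 4/1
a_1 = 1: 5/1
a_2 = 14: 74/15
a_3 = 15: 1115/226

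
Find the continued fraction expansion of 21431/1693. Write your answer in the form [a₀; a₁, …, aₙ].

[12; 1, 1, 1, 13, 10, 4]

21431 = 12·1693 + 1115, so a_0 = 12
1693 = 1·1115 + 578, so a_1 = 1
1115 = 1·578 + 537, so a_2 = 1
578 = 1·537 + 41, so a_3 = 1
537 = 13·41 + 4, so a_4 = 13
41 = 10·4 + 1, so a_5 = 10
4 = 4·1 + 0, so a_6 = 4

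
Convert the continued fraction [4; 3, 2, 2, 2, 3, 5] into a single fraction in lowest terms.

3181/741

a_0 = 4: 4/1
a_1 = 3: 13/3
a_2 = 2: 30/7
a_3 = 2: 73/17
a_4 = 2: 176/41
a_5 = 3: 601/140
a_6 = 5: 3181/741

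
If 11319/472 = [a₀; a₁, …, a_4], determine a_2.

⌊11319/472⌋ = 23, remainder 463
⌊472/463⌋ = 1, remainder 9
⌊463/9⌋ = 51, remainder 4

51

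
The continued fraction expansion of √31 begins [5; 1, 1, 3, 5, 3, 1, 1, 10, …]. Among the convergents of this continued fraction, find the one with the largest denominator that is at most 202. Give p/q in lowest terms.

863/155

List convergents until the denominator exceeds the bound:
a_0 = 5: 5/1  (≤ bound)
a_1 = 1: 6/1  (≤ bound)
a_2 = 1: 11/2  (≤ bound)
a_3 = 3: 39/7  (≤ bound)
a_4 = 5: 206/37  (≤ bound)
a_5 = 3: 657/118  (≤ bound)
a_6 = 1: 863/155  (≤ bound)
a_7 = 1: 1520/273  (> 202, stop)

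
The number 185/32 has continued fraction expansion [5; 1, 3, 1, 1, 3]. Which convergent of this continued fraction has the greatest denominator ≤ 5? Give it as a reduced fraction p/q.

a_0 = 5: 5/1  (≤ bound)
a_1 = 1: 6/1  (≤ bound)
a_2 = 3: 23/4  (≤ bound)
a_3 = 1: 29/5  (≤ bound)
a_4 = 1: 52/9  (> 5, stop)

29/5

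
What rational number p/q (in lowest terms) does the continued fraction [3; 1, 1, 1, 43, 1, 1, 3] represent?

Collapse the nested fraction from the inside out:
Start with 3.
1 + 1/(3/1) = 1 + 1/3 = 4/3
1 + 1/(4/3) = 1 + 3/4 = 7/4
43 + 1/(7/4) = 43 + 4/7 = 305/7
1 + 1/(305/7) = 1 + 7/305 = 312/305
1 + 1/(312/305) = 1 + 305/312 = 617/312
1 + 1/(617/312) = 1 + 312/617 = 929/617
3 + 1/(929/617) = 3 + 617/929 = 3404/929

3404/929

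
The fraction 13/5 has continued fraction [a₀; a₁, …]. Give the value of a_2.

⌊13/5⌋ = 2, remainder 3
⌊5/3⌋ = 1, remainder 2
⌊3/2⌋ = 1, remainder 1

1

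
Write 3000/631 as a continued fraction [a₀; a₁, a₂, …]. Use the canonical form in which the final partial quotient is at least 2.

Run the Euclidean algorithm, recording each quotient:
3000 ÷ 631 → quotient 4, remainder 476
631 ÷ 476 → quotient 1, remainder 155
476 ÷ 155 → quotient 3, remainder 11
155 ÷ 11 → quotient 14, remainder 1
11 ÷ 1 → quotient 11, remainder 0

[4; 1, 3, 14, 11]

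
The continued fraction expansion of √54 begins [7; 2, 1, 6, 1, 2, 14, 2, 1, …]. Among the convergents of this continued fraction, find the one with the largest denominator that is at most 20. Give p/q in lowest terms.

147/20

List convergents until the denominator exceeds the bound:
a_0 = 7: 7/1  (≤ bound)
a_1 = 2: 15/2  (≤ bound)
a_2 = 1: 22/3  (≤ bound)
a_3 = 6: 147/20  (≤ bound)
a_4 = 1: 169/23  (> 20, stop)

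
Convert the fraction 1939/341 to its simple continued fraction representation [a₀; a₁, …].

[5; 1, 2, 5, 2, 1, 6]

⌊1939/341⌋ = 5, remainder 234
⌊341/234⌋ = 1, remainder 107
⌊234/107⌋ = 2, remainder 20
⌊107/20⌋ = 5, remainder 7
⌊20/7⌋ = 2, remainder 6
⌊7/6⌋ = 1, remainder 1
⌊6/1⌋ = 6, remainder 0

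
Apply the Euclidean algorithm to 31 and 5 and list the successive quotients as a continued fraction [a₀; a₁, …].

31 ÷ 5 → quotient 6, remainder 1
5 ÷ 1 → quotient 5, remainder 0

[6; 5]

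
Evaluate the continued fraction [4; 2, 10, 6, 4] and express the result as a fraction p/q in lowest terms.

2386/533

a_0 = 4: 4/1
a_1 = 2: 9/2
a_2 = 10: 94/21
a_3 = 6: 573/128
a_4 = 4: 2386/533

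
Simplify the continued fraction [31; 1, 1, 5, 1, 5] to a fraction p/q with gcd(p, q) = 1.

2397/76

Start with 5.
1 + 1/(5/1) = 1 + 1/5 = 6/5
5 + 1/(6/5) = 5 + 5/6 = 35/6
1 + 1/(35/6) = 1 + 6/35 = 41/35
1 + 1/(41/35) = 1 + 35/41 = 76/41
31 + 1/(76/41) = 31 + 41/76 = 2397/76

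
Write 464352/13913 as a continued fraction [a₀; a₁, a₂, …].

464352 ÷ 13913 → quotient 33, remainder 5223
13913 ÷ 5223 → quotient 2, remainder 3467
5223 ÷ 3467 → quotient 1, remainder 1756
3467 ÷ 1756 → quotient 1, remainder 1711
1756 ÷ 1711 → quotient 1, remainder 45
1711 ÷ 45 → quotient 38, remainder 1
45 ÷ 1 → quotient 45, remainder 0

[33; 2, 1, 1, 1, 38, 45]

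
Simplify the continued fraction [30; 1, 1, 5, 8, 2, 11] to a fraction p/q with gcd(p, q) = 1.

Work from the innermost term outward:
Start with 11.
2 + 1/(11/1) = 2 + 1/11 = 23/11
8 + 1/(23/11) = 8 + 11/23 = 195/23
5 + 1/(195/23) = 5 + 23/195 = 998/195
1 + 1/(998/195) = 1 + 195/998 = 1193/998
1 + 1/(1193/998) = 1 + 998/1193 = 2191/1193
30 + 1/(2191/1193) = 30 + 1193/2191 = 66923/2191

66923/2191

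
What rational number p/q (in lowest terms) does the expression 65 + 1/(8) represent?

Build up convergents one term at a time:
a_0 = 65: 65/1
a_1 = 8: 521/8

521/8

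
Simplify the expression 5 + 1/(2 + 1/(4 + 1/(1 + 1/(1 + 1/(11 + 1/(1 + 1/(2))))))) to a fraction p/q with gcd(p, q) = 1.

a_0 = 5: 5/1
a_1 = 2: 11/2
a_2 = 4: 49/9
a_3 = 1: 60/11
a_4 = 1: 109/20
a_5 = 11: 1259/231
a_6 = 1: 1368/251
a_7 = 2: 3995/733

3995/733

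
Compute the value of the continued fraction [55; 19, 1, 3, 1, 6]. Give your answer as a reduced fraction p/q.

37049/673

a_0 = 55: 55/1
a_1 = 19: 1046/19
a_2 = 1: 1101/20
a_3 = 3: 4349/79
a_4 = 1: 5450/99
a_5 = 6: 37049/673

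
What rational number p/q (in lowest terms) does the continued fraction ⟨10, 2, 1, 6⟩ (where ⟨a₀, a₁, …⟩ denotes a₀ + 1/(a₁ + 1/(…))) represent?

Compute successive convergents:
a_0 = 10: 10/1
a_1 = 2: 21/2
a_2 = 1: 31/3
a_3 = 6: 207/20

207/20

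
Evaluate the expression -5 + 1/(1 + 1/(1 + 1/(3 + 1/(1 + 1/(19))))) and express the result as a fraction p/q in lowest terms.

Compute successive convergents:
a_0 = -5: -5/1
a_1 = 1: -4/1
a_2 = 1: -9/2
a_3 = 3: -31/7
a_4 = 1: -40/9
a_5 = 19: -791/178

-791/178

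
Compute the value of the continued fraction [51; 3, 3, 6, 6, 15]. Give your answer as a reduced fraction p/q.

301807/5883

Start with 15.
6 + 1/(15/1) = 6 + 1/15 = 91/15
6 + 1/(91/15) = 6 + 15/91 = 561/91
3 + 1/(561/91) = 3 + 91/561 = 1774/561
3 + 1/(1774/561) = 3 + 561/1774 = 5883/1774
51 + 1/(5883/1774) = 51 + 1774/5883 = 301807/5883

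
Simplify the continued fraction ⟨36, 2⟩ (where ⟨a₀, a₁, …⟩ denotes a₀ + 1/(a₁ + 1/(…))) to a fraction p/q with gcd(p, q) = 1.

Start with 2.
36 + 1/(2/1) = 36 + 1/2 = 73/2

73/2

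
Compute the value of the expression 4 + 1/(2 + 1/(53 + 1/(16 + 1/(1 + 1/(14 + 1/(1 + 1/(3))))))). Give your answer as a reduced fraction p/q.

513794/114295

Compute successive convergents:
a_0 = 4: 4/1
a_1 = 2: 9/2
a_2 = 53: 481/107
a_3 = 16: 7705/1714
a_4 = 1: 8186/1821
a_5 = 14: 122309/27208
a_6 = 1: 130495/29029
a_7 = 3: 513794/114295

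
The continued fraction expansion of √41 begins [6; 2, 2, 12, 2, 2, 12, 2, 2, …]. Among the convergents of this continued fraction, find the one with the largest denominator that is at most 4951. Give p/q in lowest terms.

25414/3969

a_0 = 6: 6/1  (≤ bound)
a_1 = 2: 13/2  (≤ bound)
a_2 = 2: 32/5  (≤ bound)
a_3 = 12: 397/62  (≤ bound)
a_4 = 2: 826/129  (≤ bound)
a_5 = 2: 2049/320  (≤ bound)
a_6 = 12: 25414/3969  (≤ bound)
a_7 = 2: 52877/8258  (> 4951, stop)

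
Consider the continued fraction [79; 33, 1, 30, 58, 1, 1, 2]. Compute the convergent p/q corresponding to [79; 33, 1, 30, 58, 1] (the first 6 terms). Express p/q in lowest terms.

Work from the innermost term outward:
Start with 1.
58 + 1/(1/1) = 58 + 1/1 = 59/1
30 + 1/(59/1) = 30 + 1/59 = 1771/59
1 + 1/(1771/59) = 1 + 59/1771 = 1830/1771
33 + 1/(1830/1771) = 33 + 1771/1830 = 62161/1830
79 + 1/(62161/1830) = 79 + 1830/62161 = 4912549/62161

4912549/62161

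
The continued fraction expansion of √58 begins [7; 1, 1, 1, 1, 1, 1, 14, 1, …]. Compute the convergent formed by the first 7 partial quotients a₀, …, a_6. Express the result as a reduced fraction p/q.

Work from the innermost term outward:
Start with 1.
1 + 1/(1/1) = 1 + 1/1 = 2/1
1 + 1/(2/1) = 1 + 1/2 = 3/2
1 + 1/(3/2) = 1 + 2/3 = 5/3
1 + 1/(5/3) = 1 + 3/5 = 8/5
1 + 1/(8/5) = 1 + 5/8 = 13/8
7 + 1/(13/8) = 7 + 8/13 = 99/13

99/13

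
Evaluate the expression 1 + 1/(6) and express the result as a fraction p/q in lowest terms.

Start with 6.
1 + 1/(6/1) = 1 + 1/6 = 7/6

7/6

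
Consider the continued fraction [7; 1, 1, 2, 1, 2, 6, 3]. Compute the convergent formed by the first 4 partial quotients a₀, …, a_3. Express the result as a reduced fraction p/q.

Start with 2.
1 + 1/(2/1) = 1 + 1/2 = 3/2
1 + 1/(3/2) = 1 + 2/3 = 5/3
7 + 1/(5/3) = 7 + 3/5 = 38/5

38/5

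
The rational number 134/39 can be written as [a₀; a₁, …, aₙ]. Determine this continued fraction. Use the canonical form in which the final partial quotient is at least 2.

⌊134/39⌋ = 3, remainder 17
⌊39/17⌋ = 2, remainder 5
⌊17/5⌋ = 3, remainder 2
⌊5/2⌋ = 2, remainder 1
⌊2/1⌋ = 2, remainder 0

[3; 2, 3, 2, 2]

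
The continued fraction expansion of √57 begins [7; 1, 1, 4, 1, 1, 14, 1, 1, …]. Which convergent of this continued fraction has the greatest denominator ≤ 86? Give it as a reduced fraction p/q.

151/20

a_0 = 7: 7/1  (≤ bound)
a_1 = 1: 8/1  (≤ bound)
a_2 = 1: 15/2  (≤ bound)
a_3 = 4: 68/9  (≤ bound)
a_4 = 1: 83/11  (≤ bound)
a_5 = 1: 151/20  (≤ bound)
a_6 = 14: 2197/291  (> 86, stop)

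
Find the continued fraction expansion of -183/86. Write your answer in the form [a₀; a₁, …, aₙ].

⌊-183/86⌋ = -3, remainder 75
⌊86/75⌋ = 1, remainder 11
⌊75/11⌋ = 6, remainder 9
⌊11/9⌋ = 1, remainder 2
⌊9/2⌋ = 4, remainder 1
⌊2/1⌋ = 2, remainder 0

[-3; 1, 6, 1, 4, 2]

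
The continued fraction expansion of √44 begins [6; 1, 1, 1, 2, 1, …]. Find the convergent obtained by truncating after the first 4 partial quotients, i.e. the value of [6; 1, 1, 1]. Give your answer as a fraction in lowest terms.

20/3

a_0 = 6: 6/1
a_1 = 1: 7/1
a_2 = 1: 13/2
a_3 = 1: 20/3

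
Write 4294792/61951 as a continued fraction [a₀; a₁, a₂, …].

[69; 3, 14, 11, 2, 5, 5, 2]

⌊4294792/61951⌋ = 69, remainder 20173
⌊61951/20173⌋ = 3, remainder 1432
⌊20173/1432⌋ = 14, remainder 125
⌊1432/125⌋ = 11, remainder 57
⌊125/57⌋ = 2, remainder 11
⌊57/11⌋ = 5, remainder 2
⌊11/2⌋ = 5, remainder 1
⌊2/1⌋ = 2, remainder 0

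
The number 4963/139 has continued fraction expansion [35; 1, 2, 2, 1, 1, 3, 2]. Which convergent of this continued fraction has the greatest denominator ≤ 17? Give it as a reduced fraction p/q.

List convergents until the denominator exceeds the bound:
a_0 = 35: 35/1  (≤ bound)
a_1 = 1: 36/1  (≤ bound)
a_2 = 2: 107/3  (≤ bound)
a_3 = 2: 250/7  (≤ bound)
a_4 = 1: 357/10  (≤ bound)
a_5 = 1: 607/17  (≤ bound)
a_6 = 3: 2178/61  (> 17, stop)

607/17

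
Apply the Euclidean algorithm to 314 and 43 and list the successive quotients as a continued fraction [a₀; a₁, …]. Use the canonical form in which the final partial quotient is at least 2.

⌊314/43⌋ = 7, remainder 13
⌊43/13⌋ = 3, remainder 4
⌊13/4⌋ = 3, remainder 1
⌊4/1⌋ = 4, remainder 0

[7; 3, 3, 4]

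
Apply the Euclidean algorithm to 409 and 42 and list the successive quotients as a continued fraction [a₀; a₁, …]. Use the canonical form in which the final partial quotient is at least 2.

⌊409/42⌋ = 9, remainder 31
⌊42/31⌋ = 1, remainder 11
⌊31/11⌋ = 2, remainder 9
⌊11/9⌋ = 1, remainder 2
⌊9/2⌋ = 4, remainder 1
⌊2/1⌋ = 2, remainder 0

[9; 1, 2, 1, 4, 2]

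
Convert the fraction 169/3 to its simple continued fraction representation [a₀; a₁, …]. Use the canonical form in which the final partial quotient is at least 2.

169 ÷ 3 → quotient 56, remainder 1
3 ÷ 1 → quotient 3, remainder 0

[56; 3]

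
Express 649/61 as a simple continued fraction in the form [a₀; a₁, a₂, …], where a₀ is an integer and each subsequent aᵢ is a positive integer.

649 = 10·61 + 39, so a_0 = 10
61 = 1·39 + 22, so a_1 = 1
39 = 1·22 + 17, so a_2 = 1
22 = 1·17 + 5, so a_3 = 1
17 = 3·5 + 2, so a_4 = 3
5 = 2·2 + 1, so a_5 = 2
2 = 2·1 + 0, so a_6 = 2

[10; 1, 1, 1, 3, 2, 2]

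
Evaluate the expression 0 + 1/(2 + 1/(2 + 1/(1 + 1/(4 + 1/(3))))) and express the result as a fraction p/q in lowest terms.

Work from the innermost term outward:
Start with 3.
4 + 1/(3/1) = 4 + 1/3 = 13/3
1 + 1/(13/3) = 1 + 3/13 = 16/13
2 + 1/(16/13) = 2 + 13/16 = 45/16
2 + 1/(45/16) = 2 + 16/45 = 106/45
0 + 1/(106/45) = 0 + 45/106 = 45/106

45/106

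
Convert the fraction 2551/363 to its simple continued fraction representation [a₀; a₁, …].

2551 ÷ 363 → quotient 7, remainder 10
363 ÷ 10 → quotient 36, remainder 3
10 ÷ 3 → quotient 3, remainder 1
3 ÷ 1 → quotient 3, remainder 0

[7; 36, 3, 3]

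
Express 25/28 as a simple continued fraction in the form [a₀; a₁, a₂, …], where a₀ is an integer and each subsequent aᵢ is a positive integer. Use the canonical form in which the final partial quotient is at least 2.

Apply division with remainder until the remainder is 0:
⌊25/28⌋ = 0, remainder 25
⌊28/25⌋ = 1, remainder 3
⌊25/3⌋ = 8, remainder 1
⌊3/1⌋ = 3, remainder 0

[0; 1, 8, 3]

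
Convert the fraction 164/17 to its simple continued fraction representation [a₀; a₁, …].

Run the Euclidean algorithm, recording each quotient:
⌊164/17⌋ = 9, remainder 11
⌊17/11⌋ = 1, remainder 6
⌊11/6⌋ = 1, remainder 5
⌊6/5⌋ = 1, remainder 1
⌊5/1⌋ = 5, remainder 0

[9; 1, 1, 1, 5]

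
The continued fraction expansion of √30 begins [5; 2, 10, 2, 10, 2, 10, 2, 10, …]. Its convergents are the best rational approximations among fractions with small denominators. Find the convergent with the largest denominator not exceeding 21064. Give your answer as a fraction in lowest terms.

55435/10121

a_0 = 5: 5/1  (≤ bound)
a_1 = 2: 11/2  (≤ bound)
a_2 = 10: 115/21  (≤ bound)
a_3 = 2: 241/44  (≤ bound)
a_4 = 10: 2525/461  (≤ bound)
a_5 = 2: 5291/966  (≤ bound)
a_6 = 10: 55435/10121  (≤ bound)
a_7 = 2: 116161/21208  (> 21064, stop)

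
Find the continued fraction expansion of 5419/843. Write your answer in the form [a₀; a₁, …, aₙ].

[6; 2, 2, 1, 59, 2]

Apply division with remainder until the remainder is 0:
⌊5419/843⌋ = 6, remainder 361
⌊843/361⌋ = 2, remainder 121
⌊361/121⌋ = 2, remainder 119
⌊121/119⌋ = 1, remainder 2
⌊119/2⌋ = 59, remainder 1
⌊2/1⌋ = 2, remainder 0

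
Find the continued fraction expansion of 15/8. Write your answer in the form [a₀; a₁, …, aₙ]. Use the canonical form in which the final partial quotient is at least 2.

[1; 1, 7]

15 ÷ 8 → quotient 1, remainder 7
8 ÷ 7 → quotient 1, remainder 1
7 ÷ 1 → quotient 7, remainder 0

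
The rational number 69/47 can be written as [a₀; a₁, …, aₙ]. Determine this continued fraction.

Run the Euclidean algorithm, recording each quotient:
69 = 1·47 + 22, so a_0 = 1
47 = 2·22 + 3, so a_1 = 2
22 = 7·3 + 1, so a_2 = 7
3 = 3·1 + 0, so a_3 = 3

[1; 2, 7, 3]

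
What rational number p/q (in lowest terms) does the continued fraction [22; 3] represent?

67/3

Start with 3.
22 + 1/(3/1) = 22 + 1/3 = 67/3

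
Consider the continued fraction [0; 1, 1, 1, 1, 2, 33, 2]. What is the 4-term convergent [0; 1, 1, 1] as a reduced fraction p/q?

Collapse the nested fraction from the inside out:
Start with 1.
1 + 1/(1/1) = 1 + 1/1 = 2/1
1 + 1/(2/1) = 1 + 1/2 = 3/2
0 + 1/(3/2) = 0 + 2/3 = 2/3

2/3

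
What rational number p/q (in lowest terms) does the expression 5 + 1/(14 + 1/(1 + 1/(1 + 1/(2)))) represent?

a_0 = 5: 5/1
a_1 = 14: 71/14
a_2 = 1: 76/15
a_3 = 1: 147/29
a_4 = 2: 370/73

370/73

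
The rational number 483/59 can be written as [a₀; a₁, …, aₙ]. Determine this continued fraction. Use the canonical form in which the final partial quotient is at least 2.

[8; 5, 2, 1, 3]

483 ÷ 59 → quotient 8, remainder 11
59 ÷ 11 → quotient 5, remainder 4
11 ÷ 4 → quotient 2, remainder 3
4 ÷ 3 → quotient 1, remainder 1
3 ÷ 1 → quotient 3, remainder 0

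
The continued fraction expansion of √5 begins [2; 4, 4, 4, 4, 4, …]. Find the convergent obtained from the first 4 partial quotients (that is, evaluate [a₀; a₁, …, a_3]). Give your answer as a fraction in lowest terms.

Start with 4.
4 + 1/(4/1) = 4 + 1/4 = 17/4
4 + 1/(17/4) = 4 + 4/17 = 72/17
2 + 1/(72/17) = 2 + 17/72 = 161/72

161/72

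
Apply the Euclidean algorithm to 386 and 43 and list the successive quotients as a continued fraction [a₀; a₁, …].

Repeatedly divide and take the remainder:
386 ÷ 43 → quotient 8, remainder 42
43 ÷ 42 → quotient 1, remainder 1
42 ÷ 1 → quotient 42, remainder 0

[8; 1, 42]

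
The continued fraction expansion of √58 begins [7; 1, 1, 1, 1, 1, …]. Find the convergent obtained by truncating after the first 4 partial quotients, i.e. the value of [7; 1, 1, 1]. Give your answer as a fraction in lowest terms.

23/3

a_0 = 7: 7/1
a_1 = 1: 8/1
a_2 = 1: 15/2
a_3 = 1: 23/3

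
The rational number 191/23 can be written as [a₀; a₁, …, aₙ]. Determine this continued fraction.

⌊191/23⌋ = 8, remainder 7
⌊23/7⌋ = 3, remainder 2
⌊7/2⌋ = 3, remainder 1
⌊2/1⌋ = 2, remainder 0

[8; 3, 3, 2]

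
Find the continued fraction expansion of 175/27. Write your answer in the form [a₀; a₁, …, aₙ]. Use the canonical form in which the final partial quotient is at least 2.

Run the Euclidean algorithm, recording each quotient:
175 ÷ 27 → quotient 6, remainder 13
27 ÷ 13 → quotient 2, remainder 1
13 ÷ 1 → quotient 13, remainder 0

[6; 2, 13]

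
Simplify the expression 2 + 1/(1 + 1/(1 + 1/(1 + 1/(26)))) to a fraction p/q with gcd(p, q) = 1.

Work from the innermost term outward:
Start with 26.
1 + 1/(26/1) = 1 + 1/26 = 27/26
1 + 1/(27/26) = 1 + 26/27 = 53/27
1 + 1/(53/27) = 1 + 27/53 = 80/53
2 + 1/(80/53) = 2 + 53/80 = 213/80

213/80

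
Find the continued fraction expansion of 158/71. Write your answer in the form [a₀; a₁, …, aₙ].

158 ÷ 71 → quotient 2, remainder 16
71 ÷ 16 → quotient 4, remainder 7
16 ÷ 7 → quotient 2, remainder 2
7 ÷ 2 → quotient 3, remainder 1
2 ÷ 1 → quotient 2, remainder 0

[2; 4, 2, 3, 2]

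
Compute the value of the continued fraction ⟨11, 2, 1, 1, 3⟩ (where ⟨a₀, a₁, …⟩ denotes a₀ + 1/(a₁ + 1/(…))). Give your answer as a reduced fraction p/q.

Start with 3.
1 + 1/(3/1) = 1 + 1/3 = 4/3
1 + 1/(4/3) = 1 + 3/4 = 7/4
2 + 1/(7/4) = 2 + 4/7 = 18/7
11 + 1/(18/7) = 11 + 7/18 = 205/18

205/18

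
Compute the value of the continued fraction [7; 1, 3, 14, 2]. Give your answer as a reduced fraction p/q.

915/118

Collapse the nested fraction from the inside out:
Start with 2.
14 + 1/(2/1) = 14 + 1/2 = 29/2
3 + 1/(29/2) = 3 + 2/29 = 89/29
1 + 1/(89/29) = 1 + 29/89 = 118/89
7 + 1/(118/89) = 7 + 89/118 = 915/118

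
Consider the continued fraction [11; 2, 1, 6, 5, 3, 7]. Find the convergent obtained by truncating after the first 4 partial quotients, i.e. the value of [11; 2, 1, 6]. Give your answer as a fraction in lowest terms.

a_0 = 11: 11/1
a_1 = 2: 23/2
a_2 = 1: 34/3
a_3 = 6: 227/20

227/20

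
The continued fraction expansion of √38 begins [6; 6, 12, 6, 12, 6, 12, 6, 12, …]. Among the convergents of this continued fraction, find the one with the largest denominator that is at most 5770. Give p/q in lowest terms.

33294/5401

a_0 = 6: 6/1  (≤ bound)
a_1 = 6: 37/6  (≤ bound)
a_2 = 12: 450/73  (≤ bound)
a_3 = 6: 2737/444  (≤ bound)
a_4 = 12: 33294/5401  (≤ bound)
a_5 = 6: 202501/32850  (> 5770, stop)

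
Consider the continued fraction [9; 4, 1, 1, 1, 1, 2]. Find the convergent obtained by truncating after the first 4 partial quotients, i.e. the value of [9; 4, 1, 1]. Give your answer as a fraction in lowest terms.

Work from the innermost term outward:
Start with 1.
1 + 1/(1/1) = 1 + 1/1 = 2/1
4 + 1/(2/1) = 4 + 1/2 = 9/2
9 + 1/(9/2) = 9 + 2/9 = 83/9

83/9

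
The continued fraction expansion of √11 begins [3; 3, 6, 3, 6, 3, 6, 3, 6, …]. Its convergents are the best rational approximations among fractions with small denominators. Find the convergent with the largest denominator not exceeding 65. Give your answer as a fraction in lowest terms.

199/60

List convergents until the denominator exceeds the bound:
a_0 = 3: 3/1  (≤ bound)
a_1 = 3: 10/3  (≤ bound)
a_2 = 6: 63/19  (≤ bound)
a_3 = 3: 199/60  (≤ bound)
a_4 = 6: 1257/379  (> 65, stop)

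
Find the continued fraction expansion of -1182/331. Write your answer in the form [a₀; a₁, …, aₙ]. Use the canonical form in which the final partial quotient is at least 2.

[-4; 2, 3, 47]

Repeatedly divide and take the remainder:
⌊-1182/331⌋ = -4, remainder 142
⌊331/142⌋ = 2, remainder 47
⌊142/47⌋ = 3, remainder 1
⌊47/1⌋ = 47, remainder 0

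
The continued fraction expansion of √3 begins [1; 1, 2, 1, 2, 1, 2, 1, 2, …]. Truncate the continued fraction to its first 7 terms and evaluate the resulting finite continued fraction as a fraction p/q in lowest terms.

Start with 2.
1 + 1/(2/1) = 1 + 1/2 = 3/2
2 + 1/(3/2) = 2 + 2/3 = 8/3
1 + 1/(8/3) = 1 + 3/8 = 11/8
2 + 1/(11/8) = 2 + 8/11 = 30/11
1 + 1/(30/11) = 1 + 11/30 = 41/30
1 + 1/(41/30) = 1 + 30/41 = 71/41

71/41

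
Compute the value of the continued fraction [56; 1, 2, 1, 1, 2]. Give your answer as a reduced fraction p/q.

a_0 = 56: 56/1
a_1 = 1: 57/1
a_2 = 2: 170/3
a_3 = 1: 227/4
a_4 = 1: 397/7
a_5 = 2: 1021/18

1021/18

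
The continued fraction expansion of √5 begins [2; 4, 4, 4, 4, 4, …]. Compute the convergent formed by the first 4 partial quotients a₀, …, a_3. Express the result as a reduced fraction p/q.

161/72

Collapse the nested fraction from the inside out:
Start with 4.
4 + 1/(4/1) = 4 + 1/4 = 17/4
4 + 1/(17/4) = 4 + 4/17 = 72/17
2 + 1/(72/17) = 2 + 17/72 = 161/72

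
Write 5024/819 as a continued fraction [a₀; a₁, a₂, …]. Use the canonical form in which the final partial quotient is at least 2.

Repeatedly divide and take the remainder:
5024 ÷ 819 → quotient 6, remainder 110
819 ÷ 110 → quotient 7, remainder 49
110 ÷ 49 → quotient 2, remainder 12
49 ÷ 12 → quotient 4, remainder 1
12 ÷ 1 → quotient 12, remainder 0

[6; 7, 2, 4, 12]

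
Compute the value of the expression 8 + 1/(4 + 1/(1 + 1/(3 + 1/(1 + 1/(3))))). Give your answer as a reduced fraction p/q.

Compute successive convergents:
a_0 = 8: 8/1
a_1 = 4: 33/4
a_2 = 1: 41/5
a_3 = 3: 156/19
a_4 = 1: 197/24
a_5 = 3: 747/91

747/91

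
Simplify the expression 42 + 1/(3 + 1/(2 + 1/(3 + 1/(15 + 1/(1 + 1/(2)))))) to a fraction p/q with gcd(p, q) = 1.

a_0 = 42: 42/1
a_1 = 3: 127/3
a_2 = 2: 296/7
a_3 = 3: 1015/24
a_4 = 15: 15521/367
a_5 = 1: 16536/391
a_6 = 2: 48593/1149

48593/1149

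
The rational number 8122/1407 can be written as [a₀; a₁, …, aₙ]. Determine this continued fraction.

[5; 1, 3, 2, 1, 1, 12, 5]

Run the Euclidean algorithm, recording each quotient:
8122 ÷ 1407 → quotient 5, remainder 1087
1407 ÷ 1087 → quotient 1, remainder 320
1087 ÷ 320 → quotient 3, remainder 127
320 ÷ 127 → quotient 2, remainder 66
127 ÷ 66 → quotient 1, remainder 61
66 ÷ 61 → quotient 1, remainder 5
61 ÷ 5 → quotient 12, remainder 1
5 ÷ 1 → quotient 5, remainder 0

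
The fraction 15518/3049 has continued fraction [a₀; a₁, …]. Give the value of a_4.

14

⌊15518/3049⌋ = 5, remainder 273
⌊3049/273⌋ = 11, remainder 46
⌊273/46⌋ = 5, remainder 43
⌊46/43⌋ = 1, remainder 3
⌊43/3⌋ = 14, remainder 1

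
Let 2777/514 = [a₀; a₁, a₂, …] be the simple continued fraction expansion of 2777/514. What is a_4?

2777 = 5·514 + 207, so a_0 = 5
514 = 2·207 + 100, so a_1 = 2
207 = 2·100 + 7, so a_2 = 2
100 = 14·7 + 2, so a_3 = 14
7 = 3·2 + 1, so a_4 = 3

3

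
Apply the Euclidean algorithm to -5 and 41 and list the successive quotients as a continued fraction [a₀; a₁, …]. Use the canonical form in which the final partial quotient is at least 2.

[-1; 1, 7, 5]

-5 = -1·41 + 36, so a_0 = -1
41 = 1·36 + 5, so a_1 = 1
36 = 7·5 + 1, so a_2 = 7
5 = 5·1 + 0, so a_3 = 5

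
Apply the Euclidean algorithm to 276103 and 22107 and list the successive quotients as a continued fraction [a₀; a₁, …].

[12; 2, 23, 14, 1, 1, 1, 10]

⌊276103/22107⌋ = 12, remainder 10819
⌊22107/10819⌋ = 2, remainder 469
⌊10819/469⌋ = 23, remainder 32
⌊469/32⌋ = 14, remainder 21
⌊32/21⌋ = 1, remainder 11
⌊21/11⌋ = 1, remainder 10
⌊11/10⌋ = 1, remainder 1
⌊10/1⌋ = 10, remainder 0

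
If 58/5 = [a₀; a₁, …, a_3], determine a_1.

⌊58/5⌋ = 11, remainder 3
⌊5/3⌋ = 1, remainder 2

1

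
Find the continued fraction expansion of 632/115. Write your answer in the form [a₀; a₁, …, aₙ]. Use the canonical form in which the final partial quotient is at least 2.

⌊632/115⌋ = 5, remainder 57
⌊115/57⌋ = 2, remainder 1
⌊57/1⌋ = 57, remainder 0

[5; 2, 57]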